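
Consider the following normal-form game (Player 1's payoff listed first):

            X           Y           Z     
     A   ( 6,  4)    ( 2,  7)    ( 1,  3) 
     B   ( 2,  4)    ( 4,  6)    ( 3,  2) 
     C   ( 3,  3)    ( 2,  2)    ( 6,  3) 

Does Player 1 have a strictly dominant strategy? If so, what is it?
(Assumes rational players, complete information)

No strictly dominant strategy exists for Player 1

Work:
A strategy strictly dominates another if it gives a strictly higher payoff against every opponent action. Compare each pair of P1's strategies column-by-column:
  A vs B: [6 vs 2, 2 vs 4, 1 vs 3] → A does not strictly dominate B (column Y: 2 ≤ 4)
  A vs C: [6 vs 3, 2 vs 2, 1 vs 6] → A does not strictly dominate C (column Y: 2 ≤ 2)
  B vs A: [2 vs 6, 4 vs 2, 3 vs 1] → B does not strictly dominate A (column X: 2 ≤ 6)
  B vs C: [2 vs 3, 4 vs 2, 3 vs 6] → B does not strictly dominate C (column X: 2 ≤ 3)
  C vs A: [3 vs 6, 2 vs 2, 6 vs 1] → C does not strictly dominate A (column X: 3 ≤ 6)
  C vs B: [3 vs 2, 2 vs 4, 6 vs 3] → C does not strictly dominate B (column Y: 2 ≤ 4)
No single strategy strictly dominates all others → no strictly dominant strategy.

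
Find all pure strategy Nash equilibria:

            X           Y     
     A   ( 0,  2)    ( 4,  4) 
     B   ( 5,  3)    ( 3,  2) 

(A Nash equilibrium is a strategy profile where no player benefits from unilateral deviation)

Nash equilibrium: (A, Y), (B, X)

Work:
Best responses:
  P1 vs X: payoffs [0, 5] → best response B (payoff 5)
  P1 vs Y: payoffs [4, 3] → best response A (payoff 4)
  P2 vs A: payoffs [2, 4] → best response Y (payoff 4)
  P2 vs B: payoffs [3, 2] → best response X (payoff 3)
Mutual best responses: (A,Y), (B,X) → Nash equilibria.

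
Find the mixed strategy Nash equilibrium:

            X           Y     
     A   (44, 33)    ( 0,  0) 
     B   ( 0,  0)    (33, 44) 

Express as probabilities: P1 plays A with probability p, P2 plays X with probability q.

p = 0.5714, q = 0.4286

Work:
Find probabilities that make opponent indifferent:
P2 chooses q to make P1 indifferent between A and B
P1 chooses p to make P2 indifferent between X and Y
Mixed NE: P1 plays (A: 0.5714, B: 0.4286), P2 plays (X: 0.4286, Y: 0.5714)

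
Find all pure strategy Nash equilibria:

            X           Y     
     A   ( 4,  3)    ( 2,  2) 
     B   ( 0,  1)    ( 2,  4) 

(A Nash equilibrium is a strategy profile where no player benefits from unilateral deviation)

Nash equilibrium: (A, X), (B, Y)

Work:
Best responses:
  P1 vs X: payoffs [4, 0] → best response A (payoff 4)
  P1 vs Y: payoffs [2, 2] → best response A/B (payoff 2)
  P2 vs A: payoffs [3, 2] → best response X (payoff 3)
  P2 vs B: payoffs [1, 4] → best response Y (payoff 4)
Mutual best responses: (A,X), (B,Y) → Nash equilibria.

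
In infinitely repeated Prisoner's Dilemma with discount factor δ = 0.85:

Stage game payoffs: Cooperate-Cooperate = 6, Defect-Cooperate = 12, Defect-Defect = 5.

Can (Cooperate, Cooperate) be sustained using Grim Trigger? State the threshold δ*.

δ* = 0.8571; since δ = 0.85 < 0.8571, cooperation cannot be sustained

Work:
For Grim Trigger:
Cooperate forever: 6/(1-δ)
Defect then punished: 12 + 5·δ/(1-δ)
Need: 6/(1-δ) ≥ 12 + 5·δ/(1-δ)
Solving: δ ≥ (T-R)/(T-P) = (12-6)/(12-5) = 0.8571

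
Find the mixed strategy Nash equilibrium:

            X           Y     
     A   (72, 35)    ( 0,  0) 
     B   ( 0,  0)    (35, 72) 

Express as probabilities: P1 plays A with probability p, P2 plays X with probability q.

p = 0.6729, q = 0.3271

Work:
Find probabilities that make opponent indifferent:
P2 chooses q to make P1 indifferent between A and B
P1 chooses p to make P2 indifferent between X and Y
Mixed NE: P1 plays (A: 0.6729, B: 0.3271), P2 plays (X: 0.3271, Y: 0.6729)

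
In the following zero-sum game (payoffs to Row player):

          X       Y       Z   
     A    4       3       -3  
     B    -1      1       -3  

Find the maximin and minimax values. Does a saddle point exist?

Maximin = -3, Minimax = -3, Saddle: True

Work:
Row minimums: [-3, -3] → maximin = -3
Column maximums: [4, 3, -3] → minimax = -3
Saddle point exists! Game value = -3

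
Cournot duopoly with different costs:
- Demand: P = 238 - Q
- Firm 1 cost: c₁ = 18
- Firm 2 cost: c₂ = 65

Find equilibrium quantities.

q₁* = 89.0, q₂* = 42.0

Work:
Reaction: q₁ = (238 - 18 - q₂)/2
Reaction: q₂ = (238 - 65 - q₁)/2
Solve simultaneously:
q₁* = (238 - 2×18 + 65)/3 = 89.0
q₂* = (238 - 2×65 + 18)/3 = 42.0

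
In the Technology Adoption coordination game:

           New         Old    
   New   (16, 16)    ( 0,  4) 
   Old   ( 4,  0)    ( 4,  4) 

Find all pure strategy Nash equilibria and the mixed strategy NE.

Pure NE: (New, New) and (Old, Old); Mixed NE: p = 0.25, q = 0.25

Work:
Check pure NE:
(New, New): (16, 16) - no unilateral deviation beneficial
(Old, Old): (4, 4) - no unilateral deviation beneficial
Mixed NE: P1 plays New with p = 0.25, P2 plays New with q = 0.25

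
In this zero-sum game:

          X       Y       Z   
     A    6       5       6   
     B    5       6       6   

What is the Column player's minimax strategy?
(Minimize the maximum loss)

Column should play X or Y or Z (all achieve the minimum), value = 6

Work:
Column player minimizes Row's maximum payoff:
Column X: max payoff to Row = 6
Column Y: max payoff to Row = 6
Column Z: max payoff to Row = 6
Minimum is 6, achieved by columns X, Y, Z (tied).
Each of X or Y or Z is a minimax strategy.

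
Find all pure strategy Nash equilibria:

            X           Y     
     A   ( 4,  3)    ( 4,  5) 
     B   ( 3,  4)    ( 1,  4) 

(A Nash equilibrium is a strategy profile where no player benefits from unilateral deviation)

Nash equilibrium: (A, Y)

Work:
Best responses:
  P1 vs X: payoffs [4, 3] → best response A (payoff 4)
  P1 vs Y: payoffs [4, 1] → best response A (payoff 4)
  P2 vs A: payoffs [3, 5] → best response Y (payoff 5)
  P2 vs B: payoffs [4, 4] → best response X/Y (payoff 4)
Mutual best responses: (A,Y) → Nash equilibria.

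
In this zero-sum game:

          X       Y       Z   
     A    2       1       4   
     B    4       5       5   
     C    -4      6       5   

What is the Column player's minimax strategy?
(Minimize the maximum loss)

Column should play X, value = 4

Work:
Column player minimizes Row's maximum payoff:
Column X: max payoff to Row = 4
Column Y: max payoff to Row = 6
Column Z: max payoff to Row = 5
Minimum is 4, achieved by column X.
Minimax strategy: X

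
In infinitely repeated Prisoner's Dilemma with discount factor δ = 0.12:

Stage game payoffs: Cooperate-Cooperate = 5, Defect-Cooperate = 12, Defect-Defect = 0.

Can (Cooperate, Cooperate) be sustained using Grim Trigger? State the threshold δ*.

δ* = 0.5833; since δ = 0.12 < 0.5833, cooperation cannot be sustained

Work:
For Grim Trigger:
Cooperate forever: 5/(1-δ)
Defect then punished: 12 + 0·δ/(1-δ)
Need: 5/(1-δ) ≥ 12 + 0·δ/(1-δ)
Solving: δ ≥ (T-R)/(T-P) = (12-5)/(12-0) = 0.5833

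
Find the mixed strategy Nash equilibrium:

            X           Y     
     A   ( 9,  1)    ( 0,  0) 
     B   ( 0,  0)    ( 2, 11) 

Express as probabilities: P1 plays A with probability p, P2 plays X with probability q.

p = 0.9167, q = 0.1818

Work:
Find probabilities that make opponent indifferent:
P2 chooses q to make P1 indifferent between A and B
P1 chooses p to make P2 indifferent between X and Y
Mixed NE: P1 plays (A: 0.9167, B: 0.0833), P2 plays (X: 0.1818, Y: 0.8182)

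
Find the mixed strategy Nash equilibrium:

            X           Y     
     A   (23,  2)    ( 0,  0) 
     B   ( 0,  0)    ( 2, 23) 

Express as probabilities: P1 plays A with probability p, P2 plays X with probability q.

p = 0.92, q = 0.08

Work:
Find probabilities that make opponent indifferent:
P2 chooses q to make P1 indifferent between A and B
P1 chooses p to make P2 indifferent between X and Y
Mixed NE: P1 plays (A: 0.92, B: 0.08), P2 plays (X: 0.08, Y: 0.92)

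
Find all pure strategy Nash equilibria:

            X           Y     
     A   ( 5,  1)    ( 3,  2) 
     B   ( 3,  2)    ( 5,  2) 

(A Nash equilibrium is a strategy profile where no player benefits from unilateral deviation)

Nash equilibrium: (B, Y)

Work:
Best responses:
  P1 vs X: payoffs [5, 3] → best response A (payoff 5)
  P1 vs Y: payoffs [3, 5] → best response B (payoff 5)
  P2 vs A: payoffs [1, 2] → best response Y (payoff 2)
  P2 vs B: payoffs [2, 2] → best response X/Y (payoff 2)
Mutual best responses: (B,Y) → Nash equilibria.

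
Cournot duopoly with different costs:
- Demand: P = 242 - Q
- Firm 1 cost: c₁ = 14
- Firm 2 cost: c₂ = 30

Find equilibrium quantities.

q₁* = 81.33, q₂* = 65.33

Work:
Reaction: q₁ = (242 - 14 - q₂)/2
Reaction: q₂ = (242 - 30 - q₁)/2
Solve simultaneously:
q₁* = (242 - 2×14 + 30)/3 = 81.33
q₂* = (242 - 2×30 + 14)/3 = 65.33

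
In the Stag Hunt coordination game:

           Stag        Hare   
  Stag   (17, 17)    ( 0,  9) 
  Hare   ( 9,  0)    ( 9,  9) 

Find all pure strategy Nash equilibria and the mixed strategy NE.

Pure NE: (Stag, Stag) and (Hare, Hare); Mixed NE: p = 0.5294, q = 0.5294

Work:
Check pure NE:
(Stag, Stag): (17, 17) - no unilateral deviation beneficial
(Hare, Hare): (9, 9) - no unilateral deviation beneficial
Mixed NE: P1 plays Stag with p = 0.5294, P2 plays Stag with q = 0.5294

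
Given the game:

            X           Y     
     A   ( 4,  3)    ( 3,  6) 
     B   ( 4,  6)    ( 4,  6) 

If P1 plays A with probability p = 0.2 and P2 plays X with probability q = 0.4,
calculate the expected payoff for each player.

E[P1] = 3.88, E[P2] = 5.76

Work:
E[P1] = p·q·π₁(A,X) + p·(1-q)·π₁(A,Y) + (1-p)·q·π₁(B,X) + (1-p)·(1-q)·π₁(B,Y)
= 0.2·0.4·4 + 0.2·0.6·3 + 0.8·0.4·4 + 0.8·0.6·4
= 3.88

E[P2] = 5.76 (similar calculation)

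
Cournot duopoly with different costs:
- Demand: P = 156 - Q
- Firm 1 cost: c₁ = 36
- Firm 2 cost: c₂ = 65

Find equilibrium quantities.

q₁* = 49.67, q₂* = 20.67

Work:
Reaction: q₁ = (156 - 36 - q₂)/2
Reaction: q₂ = (156 - 65 - q₁)/2
Solve simultaneously:
q₁* = (156 - 2×36 + 65)/3 = 49.67
q₂* = (156 - 2×65 + 36)/3 = 20.67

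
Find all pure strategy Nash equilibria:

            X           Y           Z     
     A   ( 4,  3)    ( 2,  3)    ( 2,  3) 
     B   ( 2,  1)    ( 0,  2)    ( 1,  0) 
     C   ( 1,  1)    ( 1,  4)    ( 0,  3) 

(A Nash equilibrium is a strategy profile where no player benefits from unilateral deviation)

Nash equilibrium: (A, X), (A, Y), (A, Z)

Work:
Best responses:
  P1 vs X: payoffs [4, 2, 1] → best response A (payoff 4)
  P1 vs Y: payoffs [2, 0, 1] → best response A (payoff 2)
  P1 vs Z: payoffs [2, 1, 0] → best response A (payoff 2)
  P2 vs A: payoffs [3, 3, 3] → best response X/Y/Z (payoff 3)
  P2 vs B: payoffs [1, 2, 0] → best response Y (payoff 2)
  P2 vs C: payoffs [1, 4, 3] → best response Y (payoff 4)
Mutual best responses: (A,X), (A,Y), (A,Z) → Nash equilibria.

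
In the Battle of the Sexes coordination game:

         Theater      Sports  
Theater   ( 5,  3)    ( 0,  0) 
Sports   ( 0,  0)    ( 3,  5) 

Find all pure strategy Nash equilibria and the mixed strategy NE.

Pure NE: (Theater, Theater) and (Sports, Sports); Mixed NE: p = 0.625, q = 0.375

Work:
Check pure NE:
(Theater, Theater): (5, 3) - no unilateral deviation beneficial
(Sports, Sports): (3, 5) - no unilateral deviation beneficial
Mixed NE: P1 plays Theater with p = 0.625, P2 plays Theater with q = 0.375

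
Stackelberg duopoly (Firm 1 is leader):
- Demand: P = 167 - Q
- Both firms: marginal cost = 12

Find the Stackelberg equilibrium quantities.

q₁* (leader) = 77.5, q₂* (follower) = 38.75

Work:
Follower's reaction: q₂ = (a - c - q₁)/2
Leader substitutes: π₁ = q₁·(a - q₁ - (a-c-q₁)/2 - c)
FOC: q₁* = (167 - 12)/2 = 77.50
Then: q₂* = (167 - 12 - 77.5)/2 = 38.75
Leader has first-mover advantage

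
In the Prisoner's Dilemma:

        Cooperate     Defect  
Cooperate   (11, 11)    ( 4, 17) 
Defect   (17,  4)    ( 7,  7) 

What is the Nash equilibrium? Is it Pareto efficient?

(Defect, Defect) is NE; not Pareto efficient

Work:
Defect dominates Cooperate for both players:
If P2 cooperates: Defect (17) > Cooperate (11)
If P2 defects: Defect (7) > Cooperate (4)
NE: (Defect, Defect) with payoff (7, 7)
But (Cooperate, Cooperate) = (11, 11) Pareto dominates (7, 7)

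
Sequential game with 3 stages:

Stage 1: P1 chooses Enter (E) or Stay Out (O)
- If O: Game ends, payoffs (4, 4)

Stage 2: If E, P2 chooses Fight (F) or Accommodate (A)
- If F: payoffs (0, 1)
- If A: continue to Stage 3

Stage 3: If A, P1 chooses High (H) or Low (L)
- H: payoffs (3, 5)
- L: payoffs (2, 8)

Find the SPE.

SPE: (O, A, H); Outcome (4, 4)

Work:
Stage 3: P1 chooses H (3 vs 2)
Stage 2: P2: F->1, A->5 (anticipating H). Choose A
Stage 1: P1: O->4, E->3 (anticipating A, H). Choose O
SPE path: O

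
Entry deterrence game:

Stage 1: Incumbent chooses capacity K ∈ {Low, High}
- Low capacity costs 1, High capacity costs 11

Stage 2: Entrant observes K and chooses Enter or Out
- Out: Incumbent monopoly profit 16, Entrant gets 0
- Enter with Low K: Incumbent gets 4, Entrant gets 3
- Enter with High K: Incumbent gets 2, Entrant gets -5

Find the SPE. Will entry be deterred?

SPE: (High, Enter|Low, Out|High); Entry deterred. Incumbent net profit = 5

Work:
After Low K: Entrant enters (3 > 0)
After High K: Entrant stays out (-5 < 0)
Incumbent: Low → 4−1=3, High → 16−11=5
Incumbent chooses High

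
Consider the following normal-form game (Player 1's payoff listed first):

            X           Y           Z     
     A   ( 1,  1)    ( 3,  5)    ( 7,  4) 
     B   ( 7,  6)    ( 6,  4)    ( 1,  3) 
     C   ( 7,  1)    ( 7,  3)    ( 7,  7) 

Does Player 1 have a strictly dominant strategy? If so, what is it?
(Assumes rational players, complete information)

No strictly dominant strategy exists for Player 1

Work:
A strategy strictly dominates another if it gives a strictly higher payoff against every opponent action. Compare each pair of P1's strategies column-by-column:
  A vs B: [1 vs 7, 3 vs 6, 7 vs 1] → A does not strictly dominate B (column X: 1 ≤ 7)
  A vs C: [1 vs 7, 3 vs 7, 7 vs 7] → A does not strictly dominate C (column X: 1 ≤ 7)
  B vs A: [7 vs 1, 6 vs 3, 1 vs 7] → B does not strictly dominate A (column Z: 1 ≤ 7)
  B vs C: [7 vs 7, 6 vs 7, 1 vs 7] → B does not strictly dominate C (column X: 7 ≤ 7)
  C vs A: [7 vs 1, 7 vs 3, 7 vs 7] → C does not strictly dominate A (column Z: 7 ≤ 7)
  C vs B: [7 vs 7, 7 vs 6, 7 vs 1] → C does not strictly dominate B (column X: 7 ≤ 7)
No single strategy strictly dominates all others → no strictly dominant strategy.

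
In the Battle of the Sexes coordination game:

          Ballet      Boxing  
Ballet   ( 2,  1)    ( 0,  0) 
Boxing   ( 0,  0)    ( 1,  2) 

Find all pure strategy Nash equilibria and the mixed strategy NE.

Pure NE: (Ballet, Ballet) and (Boxing, Boxing); Mixed NE: p = 0.6667, q = 0.3333

Work:
Check pure NE:
(Ballet, Ballet): (2, 1) - no unilateral deviation beneficial
(Boxing, Boxing): (1, 2) - no unilateral deviation beneficial
Mixed NE: P1 plays Ballet with p = 0.6667, P2 plays Ballet with q = 0.3333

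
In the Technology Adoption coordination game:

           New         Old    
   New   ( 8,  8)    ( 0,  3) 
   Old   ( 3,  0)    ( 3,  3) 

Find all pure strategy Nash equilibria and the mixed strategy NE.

Pure NE: (New, New) and (Old, Old); Mixed NE: p = 0.375, q = 0.375

Work:
Check pure NE:
(New, New): (8, 8) - no unilateral deviation beneficial
(Old, Old): (3, 3) - no unilateral deviation beneficial
Mixed NE: P1 plays New with p = 0.375, P2 plays New with q = 0.375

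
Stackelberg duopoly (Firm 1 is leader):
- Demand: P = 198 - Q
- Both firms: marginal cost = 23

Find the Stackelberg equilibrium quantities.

q₁* (leader) = 87.5, q₂* (follower) = 43.75

Work:
Follower's reaction: q₂ = (a - c - q₁)/2
Leader substitutes: π₁ = q₁·(a - q₁ - (a-c-q₁)/2 - c)
FOC: q₁* = (198 - 23)/2 = 87.50
Then: q₂* = (198 - 23 - 87.5)/2 = 43.75
Leader has first-mover advantage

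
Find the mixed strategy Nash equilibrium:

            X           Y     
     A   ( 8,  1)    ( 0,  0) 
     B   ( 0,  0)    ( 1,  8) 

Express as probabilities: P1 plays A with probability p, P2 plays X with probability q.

p = 0.8889, q = 0.1111

Work:
Find probabilities that make opponent indifferent:
P2 chooses q to make P1 indifferent between A and B
P1 chooses p to make P2 indifferent between X and Y
Mixed NE: P1 plays (A: 0.8889, B: 0.1111), P2 plays (X: 0.1111, Y: 0.8889)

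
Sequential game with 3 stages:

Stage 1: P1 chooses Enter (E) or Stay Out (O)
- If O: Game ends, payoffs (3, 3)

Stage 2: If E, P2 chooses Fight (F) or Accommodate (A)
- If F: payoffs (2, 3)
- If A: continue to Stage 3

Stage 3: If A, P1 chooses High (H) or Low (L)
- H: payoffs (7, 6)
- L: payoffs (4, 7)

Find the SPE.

SPE: (E, A, H); Outcome (7, 6)

Work:
Stage 3: P1 chooses H (7 vs 4)
Stage 2: P2: F->3, A->6 (anticipating H). Choose A
Stage 1: P1: O->3, E->7 (anticipating A, H). Choose E
SPE path: E -> A -> H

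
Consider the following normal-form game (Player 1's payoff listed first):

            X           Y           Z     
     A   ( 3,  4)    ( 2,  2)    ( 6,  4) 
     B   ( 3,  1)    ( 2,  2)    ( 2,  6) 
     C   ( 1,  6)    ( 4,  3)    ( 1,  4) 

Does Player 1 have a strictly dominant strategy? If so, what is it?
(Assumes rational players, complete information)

No strictly dominant strategy exists for Player 1

Work:
A strategy strictly dominates another if it gives a strictly higher payoff against every opponent action. Compare each pair of P1's strategies column-by-column:
  A vs B: [3 vs 3, 2 vs 2, 6 vs 2] → A does not strictly dominate B (column X: 3 ≤ 3)
  A vs C: [3 vs 1, 2 vs 4, 6 vs 1] → A does not strictly dominate C (column Y: 2 ≤ 4)
  B vs A: [3 vs 3, 2 vs 2, 2 vs 6] → B does not strictly dominate A (column X: 3 ≤ 3)
  B vs C: [3 vs 1, 2 vs 4, 2 vs 1] → B does not strictly dominate C (column Y: 2 ≤ 4)
  C vs A: [1 vs 3, 4 vs 2, 1 vs 6] → C does not strictly dominate A (column X: 1 ≤ 3)
  C vs B: [1 vs 3, 4 vs 2, 1 vs 2] → C does not strictly dominate B (column X: 1 ≤ 3)
No single strategy strictly dominates all others → no strictly dominant strategy.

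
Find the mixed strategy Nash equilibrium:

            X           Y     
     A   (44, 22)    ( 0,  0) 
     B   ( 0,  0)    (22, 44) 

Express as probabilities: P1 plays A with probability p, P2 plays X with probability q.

p = 0.6667, q = 0.3333

Work:
Find probabilities that make opponent indifferent:
P2 chooses q to make P1 indifferent between A and B
P1 chooses p to make P2 indifferent between X and Y
Mixed NE: P1 plays (A: 0.6667, B: 0.3333), P2 plays (X: 0.3333, Y: 0.6667)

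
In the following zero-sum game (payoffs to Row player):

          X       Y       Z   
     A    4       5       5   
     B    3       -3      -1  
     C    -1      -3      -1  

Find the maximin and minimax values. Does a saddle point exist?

Maximin = 4, Minimax = 4, Saddle: True

Work:
Row minimums: [4, -3, -3] → maximin = 4
Column maximums: [4, 5, 5] → minimax = 4
Saddle point exists! Game value = 4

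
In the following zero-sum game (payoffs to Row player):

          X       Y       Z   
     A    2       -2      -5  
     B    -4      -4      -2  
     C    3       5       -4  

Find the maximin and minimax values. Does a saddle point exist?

Maximin = -4, Minimax = -2, Saddle: False

Work:
Row minimums: [-5, -4, -4] → maximin = -4
Column maximums: [3, 5, -2] → minimax = -2
No saddle point (maximin ≠ minimax). Mixed strategy needed.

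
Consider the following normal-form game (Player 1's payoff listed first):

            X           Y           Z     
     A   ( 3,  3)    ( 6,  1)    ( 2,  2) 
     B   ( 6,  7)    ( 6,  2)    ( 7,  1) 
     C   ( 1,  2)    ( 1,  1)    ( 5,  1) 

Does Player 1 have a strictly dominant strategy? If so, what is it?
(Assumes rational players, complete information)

No strictly dominant strategy exists for Player 1

Work:
A strategy strictly dominates another if it gives a strictly higher payoff against every opponent action. Compare each pair of P1's strategies column-by-column:
  A vs B: [3 vs 6, 6 vs 6, 2 vs 7] → A does not strictly dominate B (column X: 3 ≤ 6)
  A vs C: [3 vs 1, 6 vs 1, 2 vs 5] → A does not strictly dominate C (column Z: 2 ≤ 5)
  B vs A: [6 vs 3, 6 vs 6, 7 vs 2] → B does not strictly dominate A (column Y: 6 ≤ 6)
  B vs C: [6 vs 1, 6 vs 1, 7 vs 5] → B strictly dominates C
  C vs A: [1 vs 3, 1 vs 6, 5 vs 2] → C does not strictly dominate A (column X: 1 ≤ 3)
  C vs B: [1 vs 6, 1 vs 6, 5 vs 7] → C does not strictly dominate B (column X: 1 ≤ 6)
No single strategy strictly dominates all others → no strictly dominant strategy.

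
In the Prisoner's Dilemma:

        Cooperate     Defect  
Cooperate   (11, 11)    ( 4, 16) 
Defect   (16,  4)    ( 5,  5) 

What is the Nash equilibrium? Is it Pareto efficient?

(Defect, Defect) is NE; not Pareto efficient

Work:
Defect dominates Cooperate for both players:
If P2 cooperates: Defect (16) > Cooperate (11)
If P2 defects: Defect (5) > Cooperate (4)
NE: (Defect, Defect) with payoff (5, 5)
But (Cooperate, Cooperate) = (11, 11) Pareto dominates (5, 5)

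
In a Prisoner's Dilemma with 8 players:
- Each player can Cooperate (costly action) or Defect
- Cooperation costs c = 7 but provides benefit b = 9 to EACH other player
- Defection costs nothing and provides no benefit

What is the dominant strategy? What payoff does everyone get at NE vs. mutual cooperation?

Dominant: Defect; NE payoff = 0; Coop payoff = 56

Work:
Defect dominates (saves cost c = 7, benefit to others is external)
NE: All defect → everyone gets 0
If all cooperate: each receives (7)×9 - 7 = 56
Social dilemma: 56 > 0 but NE gives 0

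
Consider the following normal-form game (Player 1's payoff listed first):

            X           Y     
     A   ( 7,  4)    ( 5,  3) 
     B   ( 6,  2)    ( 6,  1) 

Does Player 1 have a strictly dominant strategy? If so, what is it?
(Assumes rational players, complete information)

No strictly dominant strategy exists for Player 1

Work:
A strategy strictly dominates another if it gives a strictly higher payoff against every opponent action. Compare each pair of P1's strategies column-by-column:
  A vs B: [7 vs 6, 5 vs 6] → A does not strictly dominate B (column Y: 5 ≤ 6)
  B vs A: [6 vs 7, 6 vs 5] → B does not strictly dominate A (column X: 6 ≤ 7)
No single strategy strictly dominates all others → no strictly dominant strategy.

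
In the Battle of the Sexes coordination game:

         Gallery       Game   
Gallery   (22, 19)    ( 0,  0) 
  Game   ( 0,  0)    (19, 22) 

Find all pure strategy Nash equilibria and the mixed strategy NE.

Pure NE: (Gallery, Gallery) and (Game, Game); Mixed NE: p = 0.5366, q = 0.4634

Work:
Check pure NE:
(Gallery, Gallery): (22, 19) - no unilateral deviation beneficial
(Game, Game): (19, 22) - no unilateral deviation beneficial
Mixed NE: P1 plays Gallery with p = 0.5366, P2 plays Gallery with q = 0.4634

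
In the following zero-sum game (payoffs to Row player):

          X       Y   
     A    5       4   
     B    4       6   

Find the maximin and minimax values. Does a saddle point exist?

Maximin = 4, Minimax = 5, Saddle: False

Work:
Row minimums: [4, 4] → maximin = 4
Column maximums: [5, 6] → minimax = 5
No saddle point (maximin ≠ minimax). Mixed strategy needed.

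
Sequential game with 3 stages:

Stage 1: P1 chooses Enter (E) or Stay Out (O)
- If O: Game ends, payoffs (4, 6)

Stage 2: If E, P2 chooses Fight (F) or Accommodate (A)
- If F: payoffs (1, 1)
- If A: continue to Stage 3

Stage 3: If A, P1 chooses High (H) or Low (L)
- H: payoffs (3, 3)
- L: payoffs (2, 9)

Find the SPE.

SPE: (O, A, H); Outcome (4, 6)

Work:
Stage 3: P1 chooses H (3 vs 2)
Stage 2: P2: F->1, A->3 (anticipating H). Choose A
Stage 1: P1: O->4, E->3 (anticipating A, H). Choose O
SPE path: O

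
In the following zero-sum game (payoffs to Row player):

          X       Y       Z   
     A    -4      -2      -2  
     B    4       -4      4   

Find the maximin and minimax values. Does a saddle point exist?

Maximin = -4, Minimax = -2, Saddle: False

Work:
Row minimums: [-4, -4] → maximin = -4
Column maximums: [4, -2, 4] → minimax = -2
No saddle point (maximin ≠ minimax). Mixed strategy needed.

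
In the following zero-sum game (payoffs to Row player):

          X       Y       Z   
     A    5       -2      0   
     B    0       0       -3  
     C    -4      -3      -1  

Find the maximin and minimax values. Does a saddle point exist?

Maximin = -2, Minimax = 0, Saddle: False

Work:
Row minimums: [-2, -3, -4] → maximin = -2
Column maximums: [5, 0, 0] → minimax = 0
No saddle point (maximin ≠ minimax). Mixed strategy needed.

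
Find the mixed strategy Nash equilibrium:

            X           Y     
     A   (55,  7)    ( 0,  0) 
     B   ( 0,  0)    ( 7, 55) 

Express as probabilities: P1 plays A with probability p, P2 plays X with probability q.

p = 0.8871, q = 0.1129

Work:
Find probabilities that make opponent indifferent:
P2 chooses q to make P1 indifferent between A and B
P1 chooses p to make P2 indifferent between X and Y
Mixed NE: P1 plays (A: 0.8871, B: 0.1129), P2 plays (X: 0.1129, Y: 0.8871)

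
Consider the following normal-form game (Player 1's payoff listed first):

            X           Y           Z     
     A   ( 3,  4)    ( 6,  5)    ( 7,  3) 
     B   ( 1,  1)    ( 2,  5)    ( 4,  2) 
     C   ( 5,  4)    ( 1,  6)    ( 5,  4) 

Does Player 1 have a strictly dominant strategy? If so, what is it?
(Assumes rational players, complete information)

No strictly dominant strategy exists for Player 1

Work:
A strategy strictly dominates another if it gives a strictly higher payoff against every opponent action. Compare each pair of P1's strategies column-by-column:
  A vs B: [3 vs 1, 6 vs 2, 7 vs 4] → A strictly dominates B
  A vs C: [3 vs 5, 6 vs 1, 7 vs 5] → A does not strictly dominate C (column X: 3 ≤ 5)
  B vs A: [1 vs 3, 2 vs 6, 4 vs 7] → B does not strictly dominate A (column X: 1 ≤ 3)
  B vs C: [1 vs 5, 2 vs 1, 4 vs 5] → B does not strictly dominate C (column X: 1 ≤ 5)
  C vs A: [5 vs 3, 1 vs 6, 5 vs 7] → C does not strictly dominate A (column Y: 1 ≤ 6)
  C vs B: [5 vs 1, 1 vs 2, 5 vs 4] → C does not strictly dominate B (column Y: 1 ≤ 2)
No single strategy strictly dominates all others → no strictly dominant strategy.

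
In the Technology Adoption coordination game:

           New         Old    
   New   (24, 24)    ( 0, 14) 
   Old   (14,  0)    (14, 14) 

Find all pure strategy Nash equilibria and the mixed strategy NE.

Pure NE: (New, New) and (Old, Old); Mixed NE: p = 0.5833, q = 0.5833

Work:
Check pure NE:
(New, New): (24, 24) - no unilateral deviation beneficial
(Old, Old): (14, 14) - no unilateral deviation beneficial
Mixed NE: P1 plays New with p = 0.5833, P2 plays New with q = 0.5833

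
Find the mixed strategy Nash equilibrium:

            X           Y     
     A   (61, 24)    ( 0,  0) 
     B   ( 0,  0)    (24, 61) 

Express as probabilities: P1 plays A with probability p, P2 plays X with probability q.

p = 0.7176, q = 0.2824

Work:
Find probabilities that make opponent indifferent:
P2 chooses q to make P1 indifferent between A and B
P1 chooses p to make P2 indifferent between X and Y
Mixed NE: P1 plays (A: 0.7176, B: 0.2824), P2 plays (X: 0.2824, Y: 0.7176)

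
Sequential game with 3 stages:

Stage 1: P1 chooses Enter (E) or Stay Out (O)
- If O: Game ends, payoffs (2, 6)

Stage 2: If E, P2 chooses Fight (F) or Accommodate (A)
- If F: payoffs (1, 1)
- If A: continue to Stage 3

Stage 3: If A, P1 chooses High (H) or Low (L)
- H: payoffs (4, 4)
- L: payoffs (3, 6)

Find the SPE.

SPE: (E, A, H); Outcome (4, 4)

Work:
Stage 3: P1 chooses H (4 vs 3)
Stage 2: P2: F->1, A->4 (anticipating H). Choose A
Stage 1: P1: O->2, E->4 (anticipating A, H). Choose E
SPE path: E -> A -> H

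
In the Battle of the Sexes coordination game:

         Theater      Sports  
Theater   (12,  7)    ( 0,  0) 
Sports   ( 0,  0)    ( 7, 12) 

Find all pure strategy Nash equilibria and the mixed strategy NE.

Pure NE: (Theater, Theater) and (Sports, Sports); Mixed NE: p = 0.6316, q = 0.3684

Work:
Check pure NE:
(Theater, Theater): (12, 7) - no unilateral deviation beneficial
(Sports, Sports): (7, 12) - no unilateral deviation beneficial
Mixed NE: P1 plays Theater with p = 0.6316, P2 plays Theater with q = 0.3684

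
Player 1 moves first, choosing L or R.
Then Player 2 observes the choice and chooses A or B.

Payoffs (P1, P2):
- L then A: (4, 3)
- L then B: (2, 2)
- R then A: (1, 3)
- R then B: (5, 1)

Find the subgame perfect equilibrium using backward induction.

P1 plays L, P2 plays A after L and A after R; Payoff (4, 3)

Work:
Backward induction:
After L: P2 chooses A → P1 gets 4
After R: P2 chooses A → P1 gets 1
P1 chooses L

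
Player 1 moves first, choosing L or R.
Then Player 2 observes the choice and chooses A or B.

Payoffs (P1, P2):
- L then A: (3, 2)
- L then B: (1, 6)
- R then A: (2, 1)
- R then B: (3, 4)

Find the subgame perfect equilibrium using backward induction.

P1 plays R, P2 plays B after L and B after R; Payoff (3, 4)

Work:
Backward induction:
After L: P2 chooses B → P1 gets 1
After R: P2 chooses B → P1 gets 3
P1 chooses R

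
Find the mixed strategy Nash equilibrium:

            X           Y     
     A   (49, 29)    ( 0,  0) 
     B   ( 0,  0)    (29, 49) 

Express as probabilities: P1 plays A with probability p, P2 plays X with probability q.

p = 0.6282, q = 0.3718

Work:
Find probabilities that make opponent indifferent:
P2 chooses q to make P1 indifferent between A and B
P1 chooses p to make P2 indifferent between X and Y
Mixed NE: P1 plays (A: 0.6282, B: 0.3718), P2 plays (X: 0.3718, Y: 0.6282)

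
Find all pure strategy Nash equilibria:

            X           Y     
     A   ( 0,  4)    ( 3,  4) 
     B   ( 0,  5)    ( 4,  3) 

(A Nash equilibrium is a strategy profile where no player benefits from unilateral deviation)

Nash equilibrium: (A, X), (B, X)

Work:
Best responses:
  P1 vs X: payoffs [0, 0] → best response A/B (payoff 0)
  P1 vs Y: payoffs [3, 4] → best response B (payoff 4)
  P2 vs A: payoffs [4, 4] → best response X/Y (payoff 4)
  P2 vs B: payoffs [5, 3] → best response X (payoff 5)
Mutual best responses: (A,X), (B,X) → Nash equilibria.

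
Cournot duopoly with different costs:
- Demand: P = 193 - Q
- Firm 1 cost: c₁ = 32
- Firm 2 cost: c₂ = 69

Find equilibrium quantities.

q₁* = 66.0, q₂* = 29.0

Work:
Reaction: q₁ = (193 - 32 - q₂)/2
Reaction: q₂ = (193 - 69 - q₁)/2
Solve simultaneously:
q₁* = (193 - 2×32 + 69)/3 = 66.0
q₂* = (193 - 2×69 + 32)/3 = 29.0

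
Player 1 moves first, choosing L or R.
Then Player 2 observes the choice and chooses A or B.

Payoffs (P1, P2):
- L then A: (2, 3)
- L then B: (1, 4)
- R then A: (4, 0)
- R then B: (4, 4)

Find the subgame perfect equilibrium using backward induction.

P1 plays R, P2 plays B after L and B after R; Payoff (4, 4)

Work:
Backward induction:
After L: P2 chooses B → P1 gets 1
After R: P2 chooses B → P1 gets 4
P1 chooses R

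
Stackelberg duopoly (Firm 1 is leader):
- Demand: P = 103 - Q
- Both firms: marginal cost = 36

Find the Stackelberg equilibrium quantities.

q₁* (leader) = 33.5, q₂* (follower) = 16.75

Work:
Follower's reaction: q₂ = (a - c - q₁)/2
Leader substitutes: π₁ = q₁·(a - q₁ - (a-c-q₁)/2 - c)
FOC: q₁* = (103 - 36)/2 = 33.50
Then: q₂* = (103 - 36 - 33.5)/2 = 16.75
Leader has first-mover advantage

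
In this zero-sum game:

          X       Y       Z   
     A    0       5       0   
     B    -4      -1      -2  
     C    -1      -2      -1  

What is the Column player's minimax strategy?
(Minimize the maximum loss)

Column should play X or Z (all achieve the minimum), value = 0

Work:
Column player minimizes Row's maximum payoff:
Column X: max payoff to Row = 0
Column Y: max payoff to Row = 5
Column Z: max payoff to Row = 0
Minimum is 0, achieved by columns X, Z (tied).
Each of X or Z is a minimax strategy.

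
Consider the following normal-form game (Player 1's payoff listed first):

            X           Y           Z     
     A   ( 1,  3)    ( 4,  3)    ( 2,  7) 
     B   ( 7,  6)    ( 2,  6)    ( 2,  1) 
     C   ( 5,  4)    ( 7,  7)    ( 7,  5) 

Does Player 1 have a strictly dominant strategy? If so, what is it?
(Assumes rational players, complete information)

No strictly dominant strategy exists for Player 1

Work:
A strategy strictly dominates another if it gives a strictly higher payoff against every opponent action. Compare each pair of P1's strategies column-by-column:
  A vs B: [1 vs 7, 4 vs 2, 2 vs 2] → A does not strictly dominate B (column X: 1 ≤ 7)
  A vs C: [1 vs 5, 4 vs 7, 2 vs 7] → A does not strictly dominate C (column X: 1 ≤ 5)
  B vs A: [7 vs 1, 2 vs 4, 2 vs 2] → B does not strictly dominate A (column Y: 2 ≤ 4)
  B vs C: [7 vs 5, 2 vs 7, 2 vs 7] → B does not strictly dominate C (column Y: 2 ≤ 7)
  C vs A: [5 vs 1, 7 vs 4, 7 vs 2] → C strictly dominates A
  C vs B: [5 vs 7, 7 vs 2, 7 vs 2] → C does not strictly dominate B (column X: 5 ≤ 7)
No single strategy strictly dominates all others → no strictly dominant strategy.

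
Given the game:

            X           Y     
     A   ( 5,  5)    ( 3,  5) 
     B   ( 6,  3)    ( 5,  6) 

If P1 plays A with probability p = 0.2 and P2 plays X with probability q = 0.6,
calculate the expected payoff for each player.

E[P1] = 5.32, E[P2] = 4.36

Work:
E[P1] = p·q·π₁(A,X) + p·(1-q)·π₁(A,Y) + (1-p)·q·π₁(B,X) + (1-p)·(1-q)·π₁(B,Y)
= 0.2·0.6·5 + 0.2·0.4·3 + 0.8·0.6·6 + 0.8·0.4·5
= 5.32

E[P2] = 4.36 (similar calculation)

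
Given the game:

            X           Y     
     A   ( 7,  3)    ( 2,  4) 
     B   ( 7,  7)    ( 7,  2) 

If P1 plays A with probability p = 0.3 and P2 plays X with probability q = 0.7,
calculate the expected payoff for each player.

E[P1] = 6.55, E[P2] = 4.84

Work:
E[P1] = p·q·π₁(A,X) + p·(1-q)·π₁(A,Y) + (1-p)·q·π₁(B,X) + (1-p)·(1-q)·π₁(B,Y)
= 0.3·0.7·7 + 0.3·0.3·2 + 0.7·0.7·7 + 0.7·0.3·7
= 6.55

E[P2] = 4.84 (similar calculation)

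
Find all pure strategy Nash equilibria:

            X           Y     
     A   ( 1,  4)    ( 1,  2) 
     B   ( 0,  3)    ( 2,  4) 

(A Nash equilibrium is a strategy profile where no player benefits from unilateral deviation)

Nash equilibrium: (A, X), (B, Y)

Work:
Best responses:
  P1 vs X: payoffs [1, 0] → best response A (payoff 1)
  P1 vs Y: payoffs [1, 2] → best response B (payoff 2)
  P2 vs A: payoffs [4, 2] → best response X (payoff 4)
  P2 vs B: payoffs [3, 4] → best response Y (payoff 4)
Mutual best responses: (A,X), (B,Y) → Nash equilibria.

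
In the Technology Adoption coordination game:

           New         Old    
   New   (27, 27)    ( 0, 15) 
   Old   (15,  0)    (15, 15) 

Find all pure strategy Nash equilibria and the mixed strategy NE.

Pure NE: (New, New) and (Old, Old); Mixed NE: p = 0.5556, q = 0.5556

Work:
Check pure NE:
(New, New): (27, 27) - no unilateral deviation beneficial
(Old, Old): (15, 15) - no unilateral deviation beneficial
Mixed NE: P1 plays New with p = 0.5556, P2 plays New with q = 0.5556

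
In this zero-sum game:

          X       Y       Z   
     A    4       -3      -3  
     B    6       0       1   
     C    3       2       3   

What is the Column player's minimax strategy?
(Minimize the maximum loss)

Column should play Y, value = 2

Work:
Column player minimizes Row's maximum payoff:
Column X: max payoff to Row = 6
Column Y: max payoff to Row = 2
Column Z: max payoff to Row = 3
Minimum is 2, achieved by column Y.
Minimax strategy: Y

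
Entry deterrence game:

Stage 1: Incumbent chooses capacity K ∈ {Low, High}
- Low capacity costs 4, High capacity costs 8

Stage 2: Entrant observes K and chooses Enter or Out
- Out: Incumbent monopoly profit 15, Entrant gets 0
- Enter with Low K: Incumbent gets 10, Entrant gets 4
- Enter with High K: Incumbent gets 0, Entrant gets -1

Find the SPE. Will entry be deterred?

SPE: (High, Enter|Low, Out|High); Entry deterred. Incumbent net profit = 7

Work:
After Low K: Entrant enters (4 > 0)
After High K: Entrant stays out (-1 < 0)
Incumbent: Low → 10−4=6, High → 15−8=7
Incumbent chooses High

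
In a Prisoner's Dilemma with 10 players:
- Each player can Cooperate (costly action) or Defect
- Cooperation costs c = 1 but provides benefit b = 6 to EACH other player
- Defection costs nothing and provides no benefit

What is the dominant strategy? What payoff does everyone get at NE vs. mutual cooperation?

Dominant: Defect; NE payoff = 0; Coop payoff = 53

Work:
Defect dominates (saves cost c = 1, benefit to others is external)
NE: All defect → everyone gets 0
If all cooperate: each receives (9)×6 - 1 = 53
Social dilemma: 53 > 0 but NE gives 0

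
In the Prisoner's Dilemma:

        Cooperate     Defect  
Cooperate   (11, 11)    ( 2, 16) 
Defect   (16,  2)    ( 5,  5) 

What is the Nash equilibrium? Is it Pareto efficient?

(Defect, Defect) is NE; not Pareto efficient

Work:
Defect dominates Cooperate for both players:
If P2 cooperates: Defect (16) > Cooperate (11)
If P2 defects: Defect (5) > Cooperate (2)
NE: (Defect, Defect) with payoff (5, 5)
But (Cooperate, Cooperate) = (11, 11) Pareto dominates (5, 5)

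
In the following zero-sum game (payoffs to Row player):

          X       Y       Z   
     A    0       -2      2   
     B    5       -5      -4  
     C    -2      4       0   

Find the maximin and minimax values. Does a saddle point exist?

Maximin = -2, Minimax = 2, Saddle: False

Work:
Row minimums: [-2, -5, -2] → maximin = -2
Column maximums: [5, 4, 2] → minimax = 2
No saddle point (maximin ≠ minimax). Mixed strategy needed.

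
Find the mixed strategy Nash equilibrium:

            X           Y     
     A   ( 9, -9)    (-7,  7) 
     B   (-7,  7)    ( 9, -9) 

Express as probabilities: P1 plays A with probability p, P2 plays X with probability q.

p = 0.5, q = 0.5

Work:
Find probabilities that make opponent indifferent:
P2 chooses q to make P1 indifferent between A and B
P1 chooses p to make P2 indifferent between X and Y
Mixed NE: P1 plays (A: 0.5, B: 0.5), P2 plays (X: 0.5, Y: 0.5)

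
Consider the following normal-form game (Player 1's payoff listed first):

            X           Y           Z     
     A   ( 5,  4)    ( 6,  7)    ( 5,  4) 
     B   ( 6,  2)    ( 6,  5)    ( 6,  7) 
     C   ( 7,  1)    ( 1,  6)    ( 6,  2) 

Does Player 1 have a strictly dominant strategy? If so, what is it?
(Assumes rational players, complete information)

No strictly dominant strategy exists for Player 1

Work:
A strategy strictly dominates another if it gives a strictly higher payoff against every opponent action. Compare each pair of P1's strategies column-by-column:
  A vs B: [5 vs 6, 6 vs 6, 5 vs 6] → A does not strictly dominate B (column X: 5 ≤ 6)
  A vs C: [5 vs 7, 6 vs 1, 5 vs 6] → A does not strictly dominate C (column X: 5 ≤ 7)
  B vs A: [6 vs 5, 6 vs 6, 6 vs 5] → B does not strictly dominate A (column Y: 6 ≤ 6)
  B vs C: [6 vs 7, 6 vs 1, 6 vs 6] → B does not strictly dominate C (column X: 6 ≤ 7)
  C vs A: [7 vs 5, 1 vs 6, 6 vs 5] → C does not strictly dominate A (column Y: 1 ≤ 6)
  C vs B: [7 vs 6, 1 vs 6, 6 vs 6] → C does not strictly dominate B (column Y: 1 ≤ 6)
No single strategy strictly dominates all others → no strictly dominant strategy.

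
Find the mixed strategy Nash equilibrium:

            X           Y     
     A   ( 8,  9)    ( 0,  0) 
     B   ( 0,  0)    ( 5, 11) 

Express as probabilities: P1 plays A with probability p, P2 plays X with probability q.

p = 0.55, q = 0.3846

Work:
Find probabilities that make opponent indifferent:
P2 chooses q to make P1 indifferent between A and B
P1 chooses p to make P2 indifferent between X and Y
Mixed NE: P1 plays (A: 0.55, B: 0.45), P2 plays (X: 0.3846, Y: 0.6154)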